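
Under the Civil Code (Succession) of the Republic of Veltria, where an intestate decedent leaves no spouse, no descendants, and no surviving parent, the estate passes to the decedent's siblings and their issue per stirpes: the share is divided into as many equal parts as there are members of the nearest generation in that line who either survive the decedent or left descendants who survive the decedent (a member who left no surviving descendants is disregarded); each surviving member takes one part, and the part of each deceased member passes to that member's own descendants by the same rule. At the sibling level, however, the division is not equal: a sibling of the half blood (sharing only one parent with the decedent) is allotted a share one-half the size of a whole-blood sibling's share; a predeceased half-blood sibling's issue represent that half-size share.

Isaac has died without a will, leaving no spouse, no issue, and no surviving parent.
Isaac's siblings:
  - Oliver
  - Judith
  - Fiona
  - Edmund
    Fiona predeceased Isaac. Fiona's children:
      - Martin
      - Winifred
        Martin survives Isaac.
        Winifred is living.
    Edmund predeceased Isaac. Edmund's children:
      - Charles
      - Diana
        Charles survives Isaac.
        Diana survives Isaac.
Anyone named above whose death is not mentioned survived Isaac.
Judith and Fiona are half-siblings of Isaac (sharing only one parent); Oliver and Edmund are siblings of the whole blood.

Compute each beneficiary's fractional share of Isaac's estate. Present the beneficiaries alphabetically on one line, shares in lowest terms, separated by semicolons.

No spouse, descendants, or parent survives, so the estate passes to Isaac's siblings per stirpes.
Half-blood siblings count for one-half the weight of whole-blood siblings at the initial division.
Dividing 1 in proportion to weights (total weight 3): Oliver (weight 1) → 1/3; Judith (weight 1/2) → 1/6; Fiona (weight 1/2) → 1/6; Edmund (weight 1) → 1/3.
Oliver is living and takes 1/3.
Judith is living and takes 1/6.
Fiona predeceased; the 1/6 allotted to Fiona's branch passes to Fiona's issue by representation.
The 1/6 is divided into 2 equal shares of 1/12 among Martin, Winifred.
Martin is living and takes 1/12.
Winifred is living and takes 1/12.
Edmund predeceased; the 1/3 allotted to Edmund's branch passes to Edmund's issue by representation.
The 1/3 is divided into 2 equal shares of 1/6 among Charles, Diana.
Charles is living and takes 1/6.
Diana is living and takes 1/6.

Charles 1/6; Diana 1/6; Judith 1/6; Martin 1/12; Oliver 1/3; Winifred 1/12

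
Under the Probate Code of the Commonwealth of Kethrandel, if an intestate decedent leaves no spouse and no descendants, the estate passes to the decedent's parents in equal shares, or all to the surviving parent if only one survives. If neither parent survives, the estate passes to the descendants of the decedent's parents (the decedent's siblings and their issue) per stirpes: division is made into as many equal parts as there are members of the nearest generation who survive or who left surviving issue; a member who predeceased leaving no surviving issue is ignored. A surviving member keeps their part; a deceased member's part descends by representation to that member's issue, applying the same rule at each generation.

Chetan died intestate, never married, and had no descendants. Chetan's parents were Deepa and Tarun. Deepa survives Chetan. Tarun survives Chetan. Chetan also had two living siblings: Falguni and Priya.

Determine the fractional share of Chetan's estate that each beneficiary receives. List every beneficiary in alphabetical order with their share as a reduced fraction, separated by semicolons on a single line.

Both parents survive, so Deepa and Tarun each take 1/2. The siblings take nothing because a surviving parent has priority.

Deepa 1/2; Tarun 1/2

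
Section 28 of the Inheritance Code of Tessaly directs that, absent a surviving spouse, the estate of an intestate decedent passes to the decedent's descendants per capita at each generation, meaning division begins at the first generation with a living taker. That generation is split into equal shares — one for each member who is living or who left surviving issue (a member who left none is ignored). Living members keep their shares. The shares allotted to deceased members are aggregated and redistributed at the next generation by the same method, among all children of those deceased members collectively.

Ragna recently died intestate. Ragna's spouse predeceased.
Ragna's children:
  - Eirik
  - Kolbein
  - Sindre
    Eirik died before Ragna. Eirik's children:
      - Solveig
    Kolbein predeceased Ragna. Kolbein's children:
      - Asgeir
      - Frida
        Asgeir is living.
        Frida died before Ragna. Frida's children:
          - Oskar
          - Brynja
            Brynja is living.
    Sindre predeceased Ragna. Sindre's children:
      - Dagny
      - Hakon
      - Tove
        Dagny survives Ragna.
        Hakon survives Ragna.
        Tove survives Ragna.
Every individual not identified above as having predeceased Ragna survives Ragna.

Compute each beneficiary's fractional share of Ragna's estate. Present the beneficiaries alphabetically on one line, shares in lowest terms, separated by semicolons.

There is no surviving spouse, so the entire estate passes to Ragna's descendants per capita at each generation.
No one at generation 1 (Eirik, Kolbein, Sindre) is living; moving to the next generation.
At generation 2 (Solveig, Asgeir, Frida, Dagny, Hakon, Tove) there are 6 shares of (1)/6 = 1/6 each.
Living: Solveig, Asgeir, Dagny, Hakon, and Tove — each takes 1/6.
Deceased: Frida. That 1/6 share is carried to generation 3.
At generation 3 (Oskar, Brynja) there are 2 shares of (1/6)/2 = 1/12 each.
Living: Oskar and Brynja — each takes 1/12.

Asgeir 1/6; Brynja 1/12; Dagny 1/6; Hakon 1/6; Oskar 1/12; Solveig 1/6; Tove 1/6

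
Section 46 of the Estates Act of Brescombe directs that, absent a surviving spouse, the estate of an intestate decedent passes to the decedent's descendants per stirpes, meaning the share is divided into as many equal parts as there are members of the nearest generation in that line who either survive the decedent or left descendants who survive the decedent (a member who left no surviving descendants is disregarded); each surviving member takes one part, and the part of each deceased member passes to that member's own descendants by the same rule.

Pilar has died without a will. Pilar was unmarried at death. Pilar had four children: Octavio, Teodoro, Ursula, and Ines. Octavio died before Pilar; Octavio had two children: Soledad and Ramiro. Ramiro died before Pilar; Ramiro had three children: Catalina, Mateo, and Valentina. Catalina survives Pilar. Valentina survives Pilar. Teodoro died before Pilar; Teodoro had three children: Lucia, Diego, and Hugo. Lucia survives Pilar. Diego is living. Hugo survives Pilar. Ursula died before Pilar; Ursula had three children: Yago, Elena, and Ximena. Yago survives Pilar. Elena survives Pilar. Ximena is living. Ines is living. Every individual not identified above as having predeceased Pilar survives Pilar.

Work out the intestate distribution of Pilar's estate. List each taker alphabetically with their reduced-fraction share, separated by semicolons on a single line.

There is no surviving spouse, so the entire estate passes to Pilar's descendants per stirpes.
The estate is divided into 4 equal shares of 1/4 among Octavio, Teodoro, Ursula, Ines.
Octavio predeceased; the 1/4 allotted to Octavio's branch passes to Octavio's issue by representation.
The 1/4 is divided into 2 equal shares of 1/8 among Soledad, Ramiro.
Soledad is living and takes 1/8.
Ramiro predeceased; the 1/8 allotted to Ramiro's branch passes to Ramiro's issue by representation.
The 1/8 is divided into 3 equal shares of 1/24 among Catalina, Mateo, Valentina.
Catalina is living and takes 1/24.
Mateo is living and takes 1/24.
Valentina is living and takes 1/24.
Teodoro predeceased; the 1/4 allotted to Teodoro's branch passes to Teodoro's issue by representation.
The 1/4 is divided into 3 equal shares of 1/12 among Lucia, Diego, Hugo.
Lucia is living and takes 1/12.
Diego is living and takes 1/12.
Hugo is living and takes 1/12.
Ursula predeceased; the 1/4 allotted to Ursula's branch passes to Ursula's issue by representation.
The 1/4 is divided into 3 equal shares of 1/12 among Yago, Elena, Ximena.
Yago is living and takes 1/12.
Elena is living and takes 1/12.
Ximena is living and takes 1/12.
Ines is living and takes 1/4.

Catalina 1/24; Diego 1/12; Elena 1/12; Hugo 1/12; Ines 1/4; Lucia 1/12; Mateo 1/24; Soledad 1/8; Valentina 1/24; Ximena 1/12; Yago 1/12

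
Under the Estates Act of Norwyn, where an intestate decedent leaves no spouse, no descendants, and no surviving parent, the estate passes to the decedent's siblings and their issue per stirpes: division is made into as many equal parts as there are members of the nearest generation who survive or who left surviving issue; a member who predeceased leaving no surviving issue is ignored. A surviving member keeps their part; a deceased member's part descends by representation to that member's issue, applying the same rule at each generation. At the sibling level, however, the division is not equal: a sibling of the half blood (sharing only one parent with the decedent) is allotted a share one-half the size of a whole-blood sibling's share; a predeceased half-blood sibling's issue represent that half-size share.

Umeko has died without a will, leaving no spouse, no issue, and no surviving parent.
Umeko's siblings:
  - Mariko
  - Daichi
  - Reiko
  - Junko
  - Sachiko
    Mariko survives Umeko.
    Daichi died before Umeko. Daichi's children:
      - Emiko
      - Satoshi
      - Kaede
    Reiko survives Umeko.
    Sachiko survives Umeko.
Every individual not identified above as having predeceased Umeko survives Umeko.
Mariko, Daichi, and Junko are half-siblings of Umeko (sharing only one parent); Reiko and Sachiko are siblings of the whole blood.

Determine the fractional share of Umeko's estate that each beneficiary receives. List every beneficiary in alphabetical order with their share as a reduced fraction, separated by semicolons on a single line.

No spouse, descendants, or parent survives, so the estate passes to Umeko's siblings per stirpes.
Half-blood siblings count for one-half the weight of whole-blood siblings at the initial division.
Dividing 1 in proportion to weights (total weight 7/2): Mariko (weight 1/2) → 1/7; Daichi (weight 1/2) → 1/7; Reiko (weight 1) → 2/7; Junko (weight 1/2) → 1/7; Sachiko (weight 1) → 2/7.
Mariko is living and takes 1/7.
Daichi predeceased; the 1/7 allotted to Daichi's branch passes to Daichi's issue by representation.
The 1/7 is divided into 3 equal shares of 1/21 among Emiko, Satoshi, Kaede.
Emiko is living and takes 1/21.
Satoshi is living and takes 1/21.
Kaede is living and takes 1/21.
Reiko is living and takes 2/7.
Junko is living and takes 1/7.
Sachiko is living and takes 2/7.

Emiko 1/21; Junko 1/7; Kaede 1/21; Mariko 1/7; Reiko 2/7; Sachiko 2/7; Satoshi 1/21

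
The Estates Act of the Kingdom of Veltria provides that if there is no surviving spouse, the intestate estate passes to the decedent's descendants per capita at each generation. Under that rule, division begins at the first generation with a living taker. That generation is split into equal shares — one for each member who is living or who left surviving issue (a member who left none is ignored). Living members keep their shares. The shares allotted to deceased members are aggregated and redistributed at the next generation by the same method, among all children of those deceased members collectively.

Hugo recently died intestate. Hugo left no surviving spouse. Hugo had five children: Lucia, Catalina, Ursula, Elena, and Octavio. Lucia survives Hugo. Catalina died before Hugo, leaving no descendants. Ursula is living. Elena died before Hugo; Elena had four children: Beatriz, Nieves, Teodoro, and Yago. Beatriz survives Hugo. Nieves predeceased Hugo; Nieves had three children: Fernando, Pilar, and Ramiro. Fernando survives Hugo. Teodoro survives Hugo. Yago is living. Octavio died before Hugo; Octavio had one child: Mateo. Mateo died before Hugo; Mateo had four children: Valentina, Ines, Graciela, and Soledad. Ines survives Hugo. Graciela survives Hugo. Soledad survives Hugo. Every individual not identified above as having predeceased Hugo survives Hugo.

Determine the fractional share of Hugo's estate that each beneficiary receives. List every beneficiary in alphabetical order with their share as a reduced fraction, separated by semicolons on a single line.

There is no surviving spouse, so the entire estate passes to Hugo's descendants per capita at each generation.
At generation 1 (Lucia, Ursula, Elena, Octavio) there are 4 shares of (1)/4 = 1/4 each.
Living: Lucia and Ursula — each takes 1/4.
Deceased: Elena and Octavio. Their combined 1/2 is pooled and carried to generation 2.
At generation 2 (Beatriz, Nieves, Teodoro, Yago, Mateo) there are 5 shares of (1/2)/5 = 1/10 each.
Living: Beatriz, Teodoro, and Yago — each takes 1/10.
Deceased: Nieves and Mateo. Their combined 1/5 is pooled and carried to generation 3.
At generation 3 (Fernando, Pilar, Ramiro, Valentina, Ines, Graciela, Soledad) there are 7 shares of (1/5)/7 = 1/35 each.
Living: Fernando, Pilar, Ramiro, Valentina, Ines, Graciela, and Soledad — each takes 1/35.

Beatriz 1/10; Fernando 1/35; Graciela 1/35; Ines 1/35; Lucia 1/4; Pilar 1/35; Ramiro 1/35; Soledad 1/35; Teodoro 1/10; Ursula 1/4; Valentina 1/35; Yago 1/10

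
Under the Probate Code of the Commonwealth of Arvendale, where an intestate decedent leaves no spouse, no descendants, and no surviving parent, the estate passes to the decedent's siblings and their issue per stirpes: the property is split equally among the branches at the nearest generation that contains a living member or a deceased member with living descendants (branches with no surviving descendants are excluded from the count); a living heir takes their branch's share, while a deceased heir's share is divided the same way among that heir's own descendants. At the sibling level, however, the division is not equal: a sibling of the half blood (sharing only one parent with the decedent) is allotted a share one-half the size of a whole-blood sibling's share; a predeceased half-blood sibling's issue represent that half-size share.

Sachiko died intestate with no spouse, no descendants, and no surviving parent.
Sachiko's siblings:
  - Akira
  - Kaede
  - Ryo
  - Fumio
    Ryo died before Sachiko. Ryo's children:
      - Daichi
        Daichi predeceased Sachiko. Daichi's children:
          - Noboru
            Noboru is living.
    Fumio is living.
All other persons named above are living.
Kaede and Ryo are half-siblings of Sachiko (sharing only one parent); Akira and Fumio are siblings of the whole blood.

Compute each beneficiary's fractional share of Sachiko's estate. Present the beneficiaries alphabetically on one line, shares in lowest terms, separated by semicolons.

Akira 1/3; Fumio 1/3; Kaede 1/6; Noboru 1/6

No spouse, descendants, or parent survives, so the estate passes to Sachiko's siblings per stirpes.
Half-blood siblings count for one-half the weight of whole-blood siblings at the initial division.
Dividing 1 in proportion to weights (total weight 3): Akira (weight 1) → 1/3; Kaede (weight 1/2) → 1/6; Ryo (weight 1/2) → 1/6; Fumio (weight 1) → 1/3.
Akira is living and takes 1/3.
Kaede is living and takes 1/6.
Ryo predeceased; the 1/6 allotted to Ryo's branch passes to Ryo's issue by representation.
Daichi's line is the sole branch at this level, so the full 1/6 passes to Daichi's issue by representation.
Noboru is the sole taker at this level and receives the full 1/6.
Fumio is living and takes 1/3.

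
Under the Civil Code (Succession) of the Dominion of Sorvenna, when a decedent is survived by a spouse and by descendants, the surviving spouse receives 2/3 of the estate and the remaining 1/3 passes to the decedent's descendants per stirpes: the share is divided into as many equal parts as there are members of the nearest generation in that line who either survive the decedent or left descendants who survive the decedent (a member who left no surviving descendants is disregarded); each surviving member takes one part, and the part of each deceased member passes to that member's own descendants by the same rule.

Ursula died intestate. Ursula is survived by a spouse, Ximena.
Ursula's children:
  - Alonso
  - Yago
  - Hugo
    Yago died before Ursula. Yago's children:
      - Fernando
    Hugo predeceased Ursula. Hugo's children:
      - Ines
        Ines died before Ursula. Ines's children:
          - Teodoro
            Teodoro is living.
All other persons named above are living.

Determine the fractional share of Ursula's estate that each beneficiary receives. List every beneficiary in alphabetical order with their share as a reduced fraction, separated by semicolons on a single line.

Alonso 1/9; Fernando 1/9; Teodoro 1/9; Ximena 2/3

Ximena, as surviving spouse, takes 2/3.
The remaining 1/3 passes to Ursula's descendants per stirpes.
The 1/3 is divided into 3 equal shares of 1/9 among Alonso, Yago, Hugo.
Alonso is living and takes 1/9.
Yago predeceased; the 1/9 allotted to Yago's branch passes to Yago's issue by representation.
Fernando is the sole taker at this level and receives the full 1/9.
Hugo predeceased; the 1/9 allotted to Hugo's branch passes to Hugo's issue by representation.
Ines's line is the sole branch at this level, so the full 1/9 passes to Ines's issue by representation.
Teodoro is the sole taker at this level and receives the full 1/9.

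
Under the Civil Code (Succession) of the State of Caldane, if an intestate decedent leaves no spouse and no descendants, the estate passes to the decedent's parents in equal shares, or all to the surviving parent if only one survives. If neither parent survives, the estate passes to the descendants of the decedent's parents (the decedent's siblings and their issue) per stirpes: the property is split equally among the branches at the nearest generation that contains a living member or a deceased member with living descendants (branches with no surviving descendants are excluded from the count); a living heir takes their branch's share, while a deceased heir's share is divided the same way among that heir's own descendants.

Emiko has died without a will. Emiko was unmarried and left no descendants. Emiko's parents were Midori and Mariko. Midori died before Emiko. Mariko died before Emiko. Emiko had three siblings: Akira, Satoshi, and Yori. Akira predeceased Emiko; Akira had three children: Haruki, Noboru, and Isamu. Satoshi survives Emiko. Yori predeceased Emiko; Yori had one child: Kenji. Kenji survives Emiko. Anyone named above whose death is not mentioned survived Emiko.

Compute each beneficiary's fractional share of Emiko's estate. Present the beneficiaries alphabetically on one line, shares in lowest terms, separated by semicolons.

Haruki 1/9; Isamu 1/9; Kenji 1/3; Noboru 1/9; Satoshi 1/3

Neither parent survives and there are no descendants, so the estate passes to Emiko's siblings and their issue per stirpes.
The estate is divided into 3 equal shares of 1/3 among Akira, Satoshi, Yori.
Akira predeceased; the 1/3 allotted to Akira's branch passes to Akira's issue by representation.
The 1/3 is divided into 3 equal shares of 1/9 among Haruki, Noboru, Isamu.
Haruki is living and takes 1/9.
Noboru is living and takes 1/9.
Isamu is living and takes 1/9.
Satoshi is living and takes 1/3.
Yori predeceased; the 1/3 allotted to Yori's branch passes to Yori's issue by representation.
Kenji is the sole taker at this level and receives the full 1/3.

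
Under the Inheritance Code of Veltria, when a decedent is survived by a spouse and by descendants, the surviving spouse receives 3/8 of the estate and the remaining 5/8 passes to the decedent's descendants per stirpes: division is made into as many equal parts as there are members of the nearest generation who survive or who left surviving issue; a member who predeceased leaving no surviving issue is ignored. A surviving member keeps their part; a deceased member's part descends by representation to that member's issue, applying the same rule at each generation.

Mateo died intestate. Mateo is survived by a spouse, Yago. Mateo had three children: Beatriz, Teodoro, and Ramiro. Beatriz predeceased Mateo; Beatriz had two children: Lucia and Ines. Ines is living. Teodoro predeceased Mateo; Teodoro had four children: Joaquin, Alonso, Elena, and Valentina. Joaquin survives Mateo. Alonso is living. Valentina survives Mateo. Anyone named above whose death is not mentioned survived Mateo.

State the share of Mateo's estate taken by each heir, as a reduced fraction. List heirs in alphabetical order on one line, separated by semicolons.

Yago, as surviving spouse, takes 3/8.
The remaining 5/8 passes to Mateo's descendants per stirpes.
The 5/8 is divided into 3 equal shares of 5/24 among Beatriz, Teodoro, Ramiro.
Beatriz predeceased; the 5/24 allotted to Beatriz's branch passes to Beatriz's issue by representation.
The 5/24 is divided into 2 equal shares of 5/48 among Lucia, Ines.
Lucia is living and takes 5/48.
Ines is living and takes 5/48.
Teodoro predeceased; the 5/24 allotted to Teodoro's branch passes to Teodoro's issue by representation.
The 5/24 is divided into 4 equal shares of 5/96 among Joaquin, Alonso, Elena, Valentina.
Joaquin is living and takes 5/96.
Alonso is living and takes 5/96.
Elena is living and takes 5/96.
Valentina is living and takes 5/96.
Ramiro is living and takes 5/24.

Alonso 5/96; Elena 5/96; Ines 5/48; Joaquin 5/96; Lucia 5/48; Ramiro 5/24; Valentina 5/96; Yago 3/8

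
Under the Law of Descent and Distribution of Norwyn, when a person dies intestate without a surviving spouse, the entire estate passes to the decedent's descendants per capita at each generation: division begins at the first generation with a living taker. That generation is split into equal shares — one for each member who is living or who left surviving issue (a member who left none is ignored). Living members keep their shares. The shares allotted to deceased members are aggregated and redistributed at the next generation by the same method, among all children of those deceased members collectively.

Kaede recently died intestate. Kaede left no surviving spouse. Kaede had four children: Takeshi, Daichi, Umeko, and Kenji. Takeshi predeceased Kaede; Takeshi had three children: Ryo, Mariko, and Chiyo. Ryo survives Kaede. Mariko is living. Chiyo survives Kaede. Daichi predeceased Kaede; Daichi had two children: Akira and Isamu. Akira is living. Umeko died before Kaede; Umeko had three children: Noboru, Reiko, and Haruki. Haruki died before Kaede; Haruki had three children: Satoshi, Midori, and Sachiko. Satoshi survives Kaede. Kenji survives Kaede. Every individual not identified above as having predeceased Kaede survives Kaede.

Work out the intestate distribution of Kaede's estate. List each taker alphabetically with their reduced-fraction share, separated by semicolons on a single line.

There is no surviving spouse, so the entire estate passes to Kaede's descendants per capita at each generation.
At generation 1 (Takeshi, Daichi, Umeko, Kenji) there are 4 shares of (1)/4 = 1/4 each.
Living: Kenji — each takes 1/4.
Deceased: Takeshi, Daichi, and Umeko. Their combined 3/4 is pooled and carried to generation 2.
At generation 2 (Ryo, Mariko, Chiyo, Akira, Isamu, Noboru, Reiko, Haruki) there are 8 shares of (3/4)/8 = 3/32 each.
Living: Ryo, Mariko, Chiyo, Akira, Isamu, Noboru, and Reiko — each takes 3/32.
Deceased: Haruki. That 3/32 share is carried to generation 3.
At generation 3 (Satoshi, Midori, Sachiko) there are 3 shares of (3/32)/3 = 1/32 each.
Living: Satoshi, Midori, and Sachiko — each takes 1/32.

Akira 3/32; Chiyo 3/32; Isamu 3/32; Kenji 1/4; Mariko 3/32; Midori 1/32; Noboru 3/32; Reiko 3/32; Ryo 3/32; Sachiko 1/32; Satoshi 1/32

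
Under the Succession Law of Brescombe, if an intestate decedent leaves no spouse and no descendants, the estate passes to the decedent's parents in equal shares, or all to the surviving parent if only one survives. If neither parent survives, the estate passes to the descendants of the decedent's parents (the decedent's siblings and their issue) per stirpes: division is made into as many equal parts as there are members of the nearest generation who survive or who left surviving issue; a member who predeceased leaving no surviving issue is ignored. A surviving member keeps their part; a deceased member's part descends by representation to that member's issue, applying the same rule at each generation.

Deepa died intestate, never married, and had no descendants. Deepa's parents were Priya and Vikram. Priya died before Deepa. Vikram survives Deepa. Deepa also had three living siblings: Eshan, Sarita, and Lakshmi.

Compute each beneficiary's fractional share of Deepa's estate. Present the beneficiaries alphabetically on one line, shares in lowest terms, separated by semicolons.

Vikram 1

Only one parent, Vikram, survives, so Vikram takes the entire estate. The siblings take nothing because a surviving parent has priority.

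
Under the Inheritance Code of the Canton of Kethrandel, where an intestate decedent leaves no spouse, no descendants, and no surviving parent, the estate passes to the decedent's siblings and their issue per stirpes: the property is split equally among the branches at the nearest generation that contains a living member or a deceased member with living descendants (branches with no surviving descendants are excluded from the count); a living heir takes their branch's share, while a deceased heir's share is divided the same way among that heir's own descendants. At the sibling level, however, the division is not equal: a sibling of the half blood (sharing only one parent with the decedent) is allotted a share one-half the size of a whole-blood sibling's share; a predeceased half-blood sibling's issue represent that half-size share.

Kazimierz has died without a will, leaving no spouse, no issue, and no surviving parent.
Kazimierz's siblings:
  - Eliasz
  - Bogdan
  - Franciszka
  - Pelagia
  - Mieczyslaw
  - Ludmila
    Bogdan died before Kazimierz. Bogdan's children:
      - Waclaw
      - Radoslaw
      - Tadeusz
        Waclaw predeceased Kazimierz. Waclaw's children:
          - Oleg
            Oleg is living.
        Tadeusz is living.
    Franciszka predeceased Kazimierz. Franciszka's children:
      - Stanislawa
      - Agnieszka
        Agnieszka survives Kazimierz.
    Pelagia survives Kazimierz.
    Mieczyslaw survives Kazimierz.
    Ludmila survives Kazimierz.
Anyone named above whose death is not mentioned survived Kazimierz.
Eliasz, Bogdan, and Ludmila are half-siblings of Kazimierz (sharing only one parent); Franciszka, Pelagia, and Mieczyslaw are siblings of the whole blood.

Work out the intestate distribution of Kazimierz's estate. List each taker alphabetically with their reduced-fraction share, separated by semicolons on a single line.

Agnieszka 1/9; Eliasz 1/9; Ludmila 1/9; Mieczyslaw 2/9; Oleg 1/27; Pelagia 2/9; Radoslaw 1/27; Stanislawa 1/9; Tadeusz 1/27

No spouse, descendants, or parent survives, so the estate passes to Kazimierz's siblings per stirpes.
Half-blood siblings count for one-half the weight of whole-blood siblings at the initial division.
Dividing 1 in proportion to weights (total weight 9/2): Eliasz (weight 1/2) → 1/9; Bogdan (weight 1/2) → 1/9; Franciszka (weight 1) → 2/9; Pelagia (weight 1) → 2/9; Mieczyslaw (weight 1) → 2/9; Ludmila (weight 1/2) → 1/9.
Eliasz is living and takes 1/9.
Bogdan predeceased; the 1/9 allotted to Bogdan's branch passes to Bogdan's issue by representation.
The 1/9 is divided into 3 equal shares of 1/27 among Waclaw, Radoslaw, Tadeusz.
Waclaw predeceased; the 1/27 allotted to Waclaw's branch passes to Waclaw's issue by representation.
Oleg is the sole taker at this level and receives the full 1/27.
Radoslaw is living and takes 1/27.
Tadeusz is living and takes 1/27.
Franciszka predeceased; the 2/9 allotted to Franciszka's branch passes to Franciszka's issue by representation.
The 2/9 is divided into 2 equal shares of 1/9 among Stanislawa, Agnieszka.
Stanislawa is living and takes 1/9.
Agnieszka is living and takes 1/9.
Pelagia is living and takes 2/9.
Mieczyslaw is living and takes 2/9.
Ludmila is living and takes 1/9.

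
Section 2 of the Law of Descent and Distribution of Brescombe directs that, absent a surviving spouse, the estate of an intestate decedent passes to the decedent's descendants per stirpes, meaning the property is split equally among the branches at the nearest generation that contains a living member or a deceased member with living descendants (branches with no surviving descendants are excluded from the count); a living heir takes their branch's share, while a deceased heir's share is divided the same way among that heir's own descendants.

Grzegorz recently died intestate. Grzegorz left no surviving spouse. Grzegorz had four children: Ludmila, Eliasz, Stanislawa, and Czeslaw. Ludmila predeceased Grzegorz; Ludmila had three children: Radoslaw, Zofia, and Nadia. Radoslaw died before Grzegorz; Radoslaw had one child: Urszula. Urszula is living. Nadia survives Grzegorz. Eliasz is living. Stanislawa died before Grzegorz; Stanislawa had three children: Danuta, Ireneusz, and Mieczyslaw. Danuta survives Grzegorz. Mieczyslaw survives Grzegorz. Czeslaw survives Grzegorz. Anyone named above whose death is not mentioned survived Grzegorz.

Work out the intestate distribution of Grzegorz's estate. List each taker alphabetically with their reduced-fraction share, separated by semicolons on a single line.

There is no surviving spouse, so the entire estate passes to Grzegorz's descendants per stirpes.
The estate is divided into 4 equal shares of 1/4 among Ludmila, Eliasz, Stanislawa, Czeslaw.
Ludmila predeceased; the 1/4 allotted to Ludmila's branch passes to Ludmila's issue by representation.
The 1/4 is divided into 3 equal shares of 1/12 among Radoslaw, Zofia, Nadia.
Radoslaw predeceased; the 1/12 allotted to Radoslaw's branch passes to Radoslaw's issue by representation.
Urszula is the sole taker at this level and receives the full 1/12.
Zofia is living and takes 1/12.
Nadia is living and takes 1/12.
Eliasz is living and takes 1/4.
Stanislawa predeceased; the 1/4 allotted to Stanislawa's branch passes to Stanislawa's issue by representation.
The 1/4 is divided into 3 equal shares of 1/12 among Danuta, Ireneusz, Mieczyslaw.
Danuta is living and takes 1/12.
Ireneusz is living and takes 1/12.
Mieczyslaw is living and takes 1/12.
Czeslaw is living and takes 1/4.

Czeslaw 1/4; Danuta 1/12; Eliasz 1/4; Ireneusz 1/12; Mieczyslaw 1/12; Nadia 1/12; Urszula 1/12; Zofia 1/12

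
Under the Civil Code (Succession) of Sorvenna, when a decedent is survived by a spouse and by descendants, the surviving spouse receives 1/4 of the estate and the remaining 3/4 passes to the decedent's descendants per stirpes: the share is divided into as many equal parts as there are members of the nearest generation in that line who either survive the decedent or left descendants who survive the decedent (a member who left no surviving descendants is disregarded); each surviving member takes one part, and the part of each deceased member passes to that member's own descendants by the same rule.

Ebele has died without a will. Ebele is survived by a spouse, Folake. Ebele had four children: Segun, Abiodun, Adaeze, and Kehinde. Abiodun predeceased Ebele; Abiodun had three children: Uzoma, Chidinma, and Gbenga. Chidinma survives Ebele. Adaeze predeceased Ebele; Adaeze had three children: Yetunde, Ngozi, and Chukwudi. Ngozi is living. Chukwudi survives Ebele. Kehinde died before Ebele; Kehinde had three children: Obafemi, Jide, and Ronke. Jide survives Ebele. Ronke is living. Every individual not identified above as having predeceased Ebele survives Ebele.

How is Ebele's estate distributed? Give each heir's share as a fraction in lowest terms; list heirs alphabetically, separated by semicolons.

Chidinma 1/16; Chukwudi 1/16; Folake 1/4; Gbenga 1/16; Jide 1/16; Ngozi 1/16; Obafemi 1/16; Ronke 1/16; Segun 3/16; Uzoma 1/16; Yetunde 1/16

Folake, as surviving spouse, takes 1/4.
The remaining 3/4 passes to Ebele's descendants per stirpes.
The 3/4 is divided into 4 equal shares of 3/16 among Segun, Abiodun, Adaeze, Kehinde.
Segun is living and takes 3/16.
Abiodun predeceased; the 3/16 allotted to Abiodun's branch passes to Abiodun's issue by representation.
The 3/16 is divided into 3 equal shares of 1/16 among Uzoma, Chidinma, Gbenga.
Uzoma is living and takes 1/16.
Chidinma is living and takes 1/16.
Gbenga is living and takes 1/16.
Adaeze predeceased; the 3/16 allotted to Adaeze's branch passes to Adaeze's issue by representation.
The 3/16 is divided into 3 equal shares of 1/16 among Yetunde, Ngozi, Chukwudi.
Yetunde is living and takes 1/16.
Ngozi is living and takes 1/16.
Chukwudi is living and takes 1/16.
Kehinde predeceased; the 3/16 allotted to Kehinde's branch passes to Kehinde's issue by representation.
The 3/16 is divided into 3 equal shares of 1/16 among Obafemi, Jide, Ronke.
Obafemi is living and takes 1/16.
Jide is living and takes 1/16.
Ronke is living and takes 1/16.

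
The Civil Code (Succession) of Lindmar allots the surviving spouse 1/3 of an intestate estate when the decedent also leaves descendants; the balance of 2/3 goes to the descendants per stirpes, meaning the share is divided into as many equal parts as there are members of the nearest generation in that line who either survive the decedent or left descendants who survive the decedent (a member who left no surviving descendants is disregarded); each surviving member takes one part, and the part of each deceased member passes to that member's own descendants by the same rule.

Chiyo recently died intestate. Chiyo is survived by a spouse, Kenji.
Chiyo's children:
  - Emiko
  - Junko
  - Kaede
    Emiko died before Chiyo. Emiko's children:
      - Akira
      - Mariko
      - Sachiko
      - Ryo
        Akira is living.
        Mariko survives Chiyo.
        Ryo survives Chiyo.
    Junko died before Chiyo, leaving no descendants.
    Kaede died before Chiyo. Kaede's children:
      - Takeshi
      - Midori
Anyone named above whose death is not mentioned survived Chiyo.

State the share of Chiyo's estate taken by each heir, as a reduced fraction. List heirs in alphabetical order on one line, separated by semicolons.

Akira 1/12; Kenji 1/3; Mariko 1/12; Midori 1/6; Ryo 1/12; Sachiko 1/12; Takeshi 1/6

Kenji, as surviving spouse, takes 1/3.
The remaining 2/3 passes to Chiyo's descendants per stirpes.
Junko left no surviving issue, so that branch lapses and is disregarded.
The 2/3 is divided into 2 equal shares of 1/3 among Emiko, Kaede.
Emiko predeceased; the 1/3 allotted to Emiko's branch passes to Emiko's issue by representation.
The 1/3 is divided into 4 equal shares of 1/12 among Akira, Mariko, Sachiko, Ryo.
Akira is living and takes 1/12.
Mariko is living and takes 1/12.
Sachiko is living and takes 1/12.
Ryo is living and takes 1/12.
Kaede predeceased; the 1/3 allotted to Kaede's branch passes to Kaede's issue by representation.
The 1/3 is divided into 2 equal shares of 1/6 among Takeshi, Midori.
Takeshi is living and takes 1/6.
Midori is living and takes 1/6.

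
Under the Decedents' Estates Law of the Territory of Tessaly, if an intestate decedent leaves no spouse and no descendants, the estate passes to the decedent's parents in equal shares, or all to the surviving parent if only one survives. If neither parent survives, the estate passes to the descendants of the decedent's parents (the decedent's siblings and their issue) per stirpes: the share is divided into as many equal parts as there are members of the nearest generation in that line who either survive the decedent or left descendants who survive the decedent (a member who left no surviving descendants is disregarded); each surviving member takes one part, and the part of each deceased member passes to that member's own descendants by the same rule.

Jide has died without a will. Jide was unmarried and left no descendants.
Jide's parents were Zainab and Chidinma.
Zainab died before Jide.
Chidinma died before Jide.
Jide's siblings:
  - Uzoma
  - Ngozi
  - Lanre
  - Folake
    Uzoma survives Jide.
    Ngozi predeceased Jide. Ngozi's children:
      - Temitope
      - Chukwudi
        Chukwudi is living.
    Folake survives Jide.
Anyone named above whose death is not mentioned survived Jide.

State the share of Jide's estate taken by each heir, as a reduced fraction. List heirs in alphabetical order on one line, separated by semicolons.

Neither parent survives and there are no descendants, so the estate passes to Jide's siblings and their issue per stirpes.
The estate is divided into 4 equal shares of 1/4 among Uzoma, Ngozi, Lanre, Folake.
Uzoma is living and takes 1/4.
Ngozi predeceased; the 1/4 allotted to Ngozi's branch passes to Ngozi's issue by representation.
The 1/4 is divided into 2 equal shares of 1/8 among Temitope, Chukwudi.
Temitope is living and takes 1/8.
Chukwudi is living and takes 1/8.
Lanre is living and takes 1/4.
Folake is living and takes 1/4.

Chukwudi 1/8; Folake 1/4; Lanre 1/4; Temitope 1/8; Uzoma 1/4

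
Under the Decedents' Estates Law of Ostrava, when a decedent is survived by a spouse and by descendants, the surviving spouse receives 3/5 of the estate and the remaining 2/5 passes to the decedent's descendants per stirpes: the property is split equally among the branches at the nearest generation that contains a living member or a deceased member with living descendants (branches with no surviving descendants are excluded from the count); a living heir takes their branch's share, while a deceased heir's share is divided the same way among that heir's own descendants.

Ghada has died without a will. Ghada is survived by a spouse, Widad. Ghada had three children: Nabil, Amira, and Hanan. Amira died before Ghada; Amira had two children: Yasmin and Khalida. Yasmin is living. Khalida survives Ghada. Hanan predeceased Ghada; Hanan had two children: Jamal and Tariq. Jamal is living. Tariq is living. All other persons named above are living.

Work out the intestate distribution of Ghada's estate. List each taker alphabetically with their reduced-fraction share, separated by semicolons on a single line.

Jamal 1/15; Khalida 1/15; Nabil 2/15; Tariq 1/15; Widad 3/5; Yasmin 1/15

Widad, as surviving spouse, takes 3/5.
The remaining 2/5 passes to Ghada's descendants per stirpes.
The 2/5 is divided into 3 equal shares of 2/15 among Nabil, Amira, Hanan.
Nabil is living and takes 2/15.
Amira predeceased; the 2/15 allotted to Amira's branch passes to Amira's issue by representation.
The 2/15 is divided into 2 equal shares of 1/15 among Yasmin, Khalida.
Yasmin is living and takes 1/15.
Khalida is living and takes 1/15.
Hanan predeceased; the 2/15 allotted to Hanan's branch passes to Hanan's issue by representation.
The 2/15 is divided into 2 equal shares of 1/15 among Jamal, Tariq.
Jamal is living and takes 1/15.
Tariq is living and takes 1/15.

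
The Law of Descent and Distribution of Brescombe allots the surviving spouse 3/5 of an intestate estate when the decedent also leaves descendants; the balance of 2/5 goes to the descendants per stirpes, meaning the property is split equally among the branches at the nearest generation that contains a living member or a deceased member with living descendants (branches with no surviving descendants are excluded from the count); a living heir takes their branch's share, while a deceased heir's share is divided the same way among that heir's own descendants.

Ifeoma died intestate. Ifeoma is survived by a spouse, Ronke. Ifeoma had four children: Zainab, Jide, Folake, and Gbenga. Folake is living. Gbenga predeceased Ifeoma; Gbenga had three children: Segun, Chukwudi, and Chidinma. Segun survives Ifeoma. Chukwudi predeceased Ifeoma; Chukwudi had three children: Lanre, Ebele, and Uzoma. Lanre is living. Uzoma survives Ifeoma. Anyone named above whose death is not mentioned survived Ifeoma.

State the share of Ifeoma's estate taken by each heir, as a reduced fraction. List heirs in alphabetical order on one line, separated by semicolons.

Ronke, as surviving spouse, takes 3/5.
The remaining 2/5 passes to Ifeoma's descendants per stirpes.
The 2/5 is divided into 4 equal shares of 1/10 among Zainab, Jide, Folake, Gbenga.
Zainab is living and takes 1/10.
Jide is living and takes 1/10.
Folake is living and takes 1/10.
Gbenga predeceased; the 1/10 allotted to Gbenga's branch passes to Gbenga's issue by representation.
The 1/10 is divided into 3 equal shares of 1/30 among Segun, Chukwudi, Chidinma.
Segun is living and takes 1/30.
Chukwudi predeceased; the 1/30 allotted to Chukwudi's branch passes to Chukwudi's issue by representation.
The 1/30 is divided into 3 equal shares of 1/90 among Lanre, Ebele, Uzoma.
Lanre is living and takes 1/90.
Ebele is living and takes 1/90.
Uzoma is living and takes 1/90.
Chidinma is living and takes 1/30.

Chidinma 1/30; Ebele 1/90; Folake 1/10; Jide 1/10; Lanre 1/90; Ronke 3/5; Segun 1/30; Uzoma 1/90; Zainab 1/10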